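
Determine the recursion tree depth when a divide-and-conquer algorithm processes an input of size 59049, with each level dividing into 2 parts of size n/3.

For divide and conquer with division factor 3:

Problem sizes at each level:
Level 0: 59049
Level 1: 19683
Level 2: 6561
Level 3: 2187
Level 4: 729
Level 5: 243
Level 6: 81
Level 7: 27
Level 8: 9
Level 9: 3
Level 10: 1

The root is level 0 and the size-1 base case is level 10 (the tree spans levels 0 through 10, i.e. 11 levels counting the root), so the depth is the number of divisions: log_3(59049) = 10

The recursion tree depth is log_3(59049) = 10. At each level, the problem size is divided by 3, so it takes 10 divisions to reduce to a base case of size 1. The algorithm makes 2 recursive calls at each level.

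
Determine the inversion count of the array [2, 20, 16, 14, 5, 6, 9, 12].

Finding inversions in [2, 20, 16, 14, 5, 6, 9, 12]:

(1, 2): arr[1]=20 > arr[2]=16
(1, 3): arr[1]=20 > arr[3]=14
(1, 4): arr[1]=20 > arr[4]=5
(1, 5): arr[1]=20 > arr[5]=6
(1, 6): arr[1]=20 > arr[6]=9
(1, 7): arr[1]=20 > arr[7]=12
(2, 3): arr[2]=16 > arr[3]=14
(2, 4): arr[2]=16 > arr[4]=5
(2, 5): arr[2]=16 > arr[5]=6
(2, 6): arr[2]=16 > arr[6]=9
(2, 7): arr[2]=16 > arr[7]=12
(3, 4): arr[3]=14 > arr[4]=5
(3, 5): arr[3]=14 > arr[5]=6
(3, 6): arr[3]=14 > arr[6]=9
(3, 7): arr[3]=14 > arr[7]=12

Total inversions: 15

The array has 15 inversion(s): (1,2), (1,3), (1,4), (1,5), (1,6), (1,7), (2,3), (2,4), (2,5), (2,6), (2,7), (3,4), (3,5), (3,6), (3,7). Each pair (i,j) satisfies i < j and arr[i] > arr[j].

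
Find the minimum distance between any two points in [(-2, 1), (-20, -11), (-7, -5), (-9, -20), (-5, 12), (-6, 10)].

Computing all pairwise distances among 6 points:

d((-2, 1), (-20, -11)) = 21.6333
d((-2, 1), (-7, -5)) = 7.8102
d((-2, 1), (-9, -20)) = 22.1359
d((-2, 1), (-5, 12)) = 11.4018
d((-2, 1), (-6, 10)) = 9.8489
d((-20, -11), (-7, -5)) = 14.3178
d((-20, -11), (-9, -20)) = 14.2127
d((-20, -11), (-5, 12)) = 27.4591
d((-20, -11), (-6, 10)) = 25.2389
d((-7, -5), (-9, -20)) = 15.1327
d((-7, -5), (-5, 12)) = 17.1172
d((-7, -5), (-6, 10)) = 15.0333
d((-9, -20), (-5, 12)) = 32.249
d((-9, -20), (-6, 10)) = 30.1496
d((-5, 12), (-6, 10)) = 2.2361 <-- minimum

Closest pair: (-5, 12) and (-6, 10) with distance 2.2361

The closest pair is (-5, 12) and (-6, 10) with Euclidean distance 2.2361. For 6 points, brute-force pairwise comparison is shown above. For large n, the divide-and-conquer algorithm (sort by x, recurse on halves, check the dividing strip) achieves O(n log n).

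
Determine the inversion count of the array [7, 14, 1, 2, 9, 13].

Finding inversions in [7, 14, 1, 2, 9, 13]:

(0, 2): arr[0]=7 > arr[2]=1
(0, 3): arr[0]=7 > arr[3]=2
(1, 2): arr[1]=14 > arr[2]=1
(1, 3): arr[1]=14 > arr[3]=2
(1, 4): arr[1]=14 > arr[4]=9
(1, 5): arr[1]=14 > arr[5]=13

Total inversions: 6

The array has 6 inversion(s): (0,2), (0,3), (1,2), (1,3), (1,4), (1,5). Each pair (i,j) satisfies i < j and arr[i] > arr[j].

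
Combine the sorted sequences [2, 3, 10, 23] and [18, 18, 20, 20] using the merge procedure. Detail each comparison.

Merging process:

Compare 2 vs 18: take 2 from left. Merged: [2]
Compare 3 vs 18: take 3 from left. Merged: [2, 3]
Compare 10 vs 18: take 10 from left. Merged: [2, 3, 10]
Compare 23 vs 18: take 18 from right. Merged: [2, 3, 10, 18]
Compare 23 vs 18: take 18 from right. Merged: [2, 3, 10, 18, 18]
Compare 23 vs 20: take 20 from right. Merged: [2, 3, 10, 18, 18, 20]
Compare 23 vs 20: take 20 from right. Merged: [2, 3, 10, 18, 18, 20, 20]
Append remaining from left: [23]. Merged: [2, 3, 10, 18, 18, 20, 20, 23]

Final merged array: [2, 3, 10, 18, 18, 20, 20, 23]
Total comparisons: 7

The merged array is [2, 3, 10, 18, 18, 20, 20, 23], requiring 7 comparisons. The merge step runs in O(n) time where n is the total number of elements.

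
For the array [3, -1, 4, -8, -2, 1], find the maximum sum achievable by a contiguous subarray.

Using Kadane's algorithm on [3, -1, 4, -8, -2, 1]:

Scanning through the array:
Position 1 (value -1): max_ending_here = 2, max_so_far = 3
Position 2 (value 4): max_ending_here = 6, max_so_far = 6
Position 3 (value -8): max_ending_here = -2, max_so_far = 6
Position 4 (value -2): max_ending_here = -2, max_so_far = 6
Position 5 (value 1): max_ending_here = 1, max_so_far = 6

Maximum subarray: [3, -1, 4]
Maximum sum: 6

The maximum subarray is [3, -1, 4] with sum 6. This subarray runs from index 0 to index 2.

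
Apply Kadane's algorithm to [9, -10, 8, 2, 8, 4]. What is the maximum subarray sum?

Using Kadane's algorithm on [9, -10, 8, 2, 8, 4]:

Scanning through the array:
Position 1 (value -10): max_ending_here = -1, max_so_far = 9
Position 2 (value 8): max_ending_here = 8, max_so_far = 9
Position 3 (value 2): max_ending_here = 10, max_so_far = 10
Position 4 (value 8): max_ending_here = 18, max_so_far = 18
Position 5 (value 4): max_ending_here = 22, max_so_far = 22

Maximum subarray: [8, 2, 8, 4]
Maximum sum: 22

The maximum subarray is [8, 2, 8, 4] with sum 22. This subarray runs from index 2 to index 5.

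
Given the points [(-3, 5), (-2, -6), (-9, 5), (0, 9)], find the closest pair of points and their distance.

Computing all pairwise distances among 4 points:

d((-3, 5), (-2, -6)) = 11.0454
d((-3, 5), (-9, 5)) = 6.0
d((-3, 5), (0, 9)) = 5.0 <-- minimum
d((-2, -6), (-9, 5)) = 13.0384
d((-2, -6), (0, 9)) = 15.1327
d((-9, 5), (0, 9)) = 9.8489

Closest pair: (-3, 5) and (0, 9) with distance 5.0

The closest pair is (-3, 5) and (0, 9) with Euclidean distance 5.0. For 4 points, brute-force pairwise comparison is shown above. For large n, the divide-and-conquer algorithm (sort by x, recurse on halves, check the dividing strip) achieves O(n log n).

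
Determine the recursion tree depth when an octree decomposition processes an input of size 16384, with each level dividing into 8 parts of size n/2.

For divide and conquer with division factor 2:

Problem sizes at each level:
Level 0: 16384
Level 1: 8192
Level 2: 4096
Level 3: 2048
Level 4: 1024
Level 5: 512
Level 6: 256
Level 7: 128
Level 8: 64
Level 9: 32
Level 10: 16
Level 11: 8
Level 12: 4
Level 13: 2
Level 14: 1

The root is level 0 and the size-1 base case is level 14 (the tree spans levels 0 through 14, i.e. 15 levels counting the root), so the depth is the number of divisions: log_2(16384) = 14

The recursion tree depth is log_2(16384) = 14. At each level, the problem size is divided by 2, so it takes 14 divisions to reduce to a base case of size 1. The algorithm makes 8 recursive calls at each level.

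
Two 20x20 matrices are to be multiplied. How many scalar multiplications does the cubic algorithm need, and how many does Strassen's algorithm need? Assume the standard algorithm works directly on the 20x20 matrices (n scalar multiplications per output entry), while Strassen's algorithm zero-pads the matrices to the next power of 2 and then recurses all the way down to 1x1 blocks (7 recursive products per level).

Matrix multiplication for 20x20 matrices:

Strassen's algorithm requires power-of-2 dimensions. Pad 20x20 to 32x32 (next power of 2).

Standard algorithm: 20^3 = 8000 multiplications
Strassen's algorithm: 7^(log2(32)) = 7^5 = 16807 multiplications
Difference: 8000 - 16807 = -8807 (Strassen uses MORE here due to padding overhead — for small or just-over-power-of-2 n, padding can outweigh the per-level savings)

Standard: 8000 multiplications (20^3). Strassen: 16807 multiplications (7^5, after padding to 32x32). Strassen reduces 8 recursive multiplications to 7 at each level.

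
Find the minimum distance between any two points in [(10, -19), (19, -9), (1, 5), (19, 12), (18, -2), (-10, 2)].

Computing all pairwise distances among 6 points:

d((10, -19), (19, -9)) = 13.4536
d((10, -19), (1, 5)) = 25.632
d((10, -19), (19, 12)) = 32.28
d((10, -19), (18, -2)) = 18.7883
d((10, -19), (-10, 2)) = 29.0
d((19, -9), (1, 5)) = 22.8035
d((19, -9), (19, 12)) = 21.0
d((19, -9), (18, -2)) = 7.0711 <-- minimum
d((19, -9), (-10, 2)) = 31.0161
d((1, 5), (19, 12)) = 19.3132
d((1, 5), (18, -2)) = 18.3848
d((1, 5), (-10, 2)) = 11.4018
d((19, 12), (18, -2)) = 14.0357
d((19, 12), (-10, 2)) = 30.6757
d((18, -2), (-10, 2)) = 28.2843

Closest pair: (19, -9) and (18, -2) with distance 7.0711

The closest pair is (19, -9) and (18, -2) with Euclidean distance 7.0711. For 6 points, brute-force pairwise comparison is shown above. For large n, the divide-and-conquer algorithm (sort by x, recurse on halves, check the dividing strip) achieves O(n log n).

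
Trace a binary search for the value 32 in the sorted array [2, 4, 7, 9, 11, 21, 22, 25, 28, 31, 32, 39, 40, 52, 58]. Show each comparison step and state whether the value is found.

Binary search for 32 in [2, 4, 7, 9, 11, 21, 22, 25, 28, 31, 32, 39, 40, 52, 58]:

lo=0, hi=14, mid=7, arr[mid]=25 -> 25 < 32, search right half
lo=8, hi=14, mid=11, arr[mid]=39 -> 39 > 32, search left half
lo=8, hi=10, mid=9, arr[mid]=31 -> 31 < 32, search right half
lo=10, hi=10, mid=10, arr[mid]=32 -> Found target at index 10!

Binary search finds 32 at index 10 after 4 comparisons. The search repeatedly halves the search space by comparing with the middle element.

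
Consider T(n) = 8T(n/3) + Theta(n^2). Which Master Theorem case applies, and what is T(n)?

Master Theorem for T(n) = 8T(n/3) + O(n^2):

a = 8, b = 3, c = 2
log_b(a) = log_3(8) = 1.8928

Case 3: c = 2 > log_3(8) = 1.8928
T(n) = O(n^2) = O(n^2)

For T(n) = 8T(n/3) + O(n^2): log_3(8) = 1.8928. This is Case 3 of the Master Theorem (c > log_b(a), work dominated by root), giving O(n^2).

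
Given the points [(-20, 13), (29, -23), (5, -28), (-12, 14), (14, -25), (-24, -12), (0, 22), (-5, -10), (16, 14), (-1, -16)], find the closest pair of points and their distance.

Computing all pairwise distances among 10 points:

d((-20, 13), (29, -23)) = 60.803
d((-20, 13), (5, -28)) = 48.0208
d((-20, 13), (-12, 14)) = 8.0623
d((-20, 13), (14, -25)) = 50.9902
d((-20, 13), (-24, -12)) = 25.318
d((-20, 13), (0, 22)) = 21.9317
d((-20, 13), (-5, -10)) = 27.4591
d((-20, 13), (16, 14)) = 36.0139
d((-20, 13), (-1, -16)) = 34.6699
d((29, -23), (5, -28)) = 24.5153
d((29, -23), (-12, 14)) = 55.2268
d((29, -23), (14, -25)) = 15.1327
d((29, -23), (-24, -12)) = 54.1295
d((29, -23), (0, 22)) = 53.535
d((29, -23), (-5, -10)) = 36.4005
d((29, -23), (16, 14)) = 39.2173
d((29, -23), (-1, -16)) = 30.8058
d((5, -28), (-12, 14)) = 45.31
d((5, -28), (14, -25)) = 9.4868
d((5, -28), (-24, -12)) = 33.121
d((5, -28), (0, 22)) = 50.2494
d((5, -28), (-5, -10)) = 20.5913
d((5, -28), (16, 14)) = 43.4166
d((5, -28), (-1, -16)) = 13.4164
d((-12, 14), (14, -25)) = 46.8722
d((-12, 14), (-24, -12)) = 28.6356
d((-12, 14), (0, 22)) = 14.4222
d((-12, 14), (-5, -10)) = 25.0
d((-12, 14), (16, 14)) = 28.0
d((-12, 14), (-1, -16)) = 31.9531
d((14, -25), (-24, -12)) = 40.1622
d((14, -25), (0, 22)) = 49.0408
d((14, -25), (-5, -10)) = 24.2074
d((14, -25), (16, 14)) = 39.0512
d((14, -25), (-1, -16)) = 17.4929
d((-24, -12), (0, 22)) = 41.6173
d((-24, -12), (-5, -10)) = 19.105
d((-24, -12), (16, 14)) = 47.7074
d((-24, -12), (-1, -16)) = 23.3452
d((0, 22), (-5, -10)) = 32.3883
d((0, 22), (16, 14)) = 17.8885
d((0, 22), (-1, -16)) = 38.0132
d((-5, -10), (16, 14)) = 31.8904
d((-5, -10), (-1, -16)) = 7.2111 <-- minimum
d((16, 14), (-1, -16)) = 34.4819

Closest pair: (-5, -10) and (-1, -16) with distance 7.2111

The closest pair is (-5, -10) and (-1, -16) with Euclidean distance 7.2111. For 10 points, brute-force pairwise comparison is shown above. For large n, the divide-and-conquer algorithm (sort by x, recurse on halves, check the dividing strip) achieves O(n log n).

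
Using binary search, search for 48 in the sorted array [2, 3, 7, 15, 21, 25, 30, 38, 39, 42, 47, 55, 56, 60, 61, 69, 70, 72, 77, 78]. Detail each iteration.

Binary search for 48 in [2, 3, 7, 15, 21, 25, 30, 38, 39, 42, 47, 55, 56, 60, 61, 69, 70, 72, 77, 78]:

lo=0, hi=19, mid=9, arr[mid]=42 -> 42 < 48, search right half
lo=10, hi=19, mid=14, arr[mid]=61 -> 61 > 48, search left half
lo=10, hi=13, mid=11, arr[mid]=55 -> 55 > 48, search left half
lo=10, hi=10, mid=10, arr[mid]=47 -> 47 < 48, search right half
lo=11 > hi=10, target 48 not found

Binary search determines that 48 is not in the array after 4 comparisons. The search space was exhausted without finding the target.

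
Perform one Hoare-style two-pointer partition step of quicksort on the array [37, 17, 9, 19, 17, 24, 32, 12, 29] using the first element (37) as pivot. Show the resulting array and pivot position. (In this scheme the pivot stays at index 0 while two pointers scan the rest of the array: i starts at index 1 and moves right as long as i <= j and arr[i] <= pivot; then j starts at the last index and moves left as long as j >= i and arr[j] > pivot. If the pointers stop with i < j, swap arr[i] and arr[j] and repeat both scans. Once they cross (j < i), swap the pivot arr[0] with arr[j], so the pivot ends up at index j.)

Hoare-style two-pointer partition with pivot = 37:

Initial array: [37, 17, 9, 19, 17, 24, 32, 12, 29]

Pointers start at i = 1, j = 8.
i ends at 9, j ends at 8: the pointers have crossed (j < i), so scanning stops.

Swap pivot arr[0] with arr[8] to place pivot at position 8: [29, 17, 9, 19, 17, 24, 32, 12, 37]
Pivot position: 8

After partitioning with pivot 37, the array becomes [29, 17, 9, 19, 17, 24, 32, 12, 37]. The pivot is placed at index 8. All elements to the left of the pivot are <= 37, and all elements to the right are > 37.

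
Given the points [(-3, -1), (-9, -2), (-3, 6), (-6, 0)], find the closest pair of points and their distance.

Computing all pairwise distances among 4 points:

d((-3, -1), (-9, -2)) = 6.0828
d((-3, -1), (-3, 6)) = 7.0
d((-3, -1), (-6, 0)) = 3.1623 <-- minimum
d((-9, -2), (-3, 6)) = 10.0
d((-9, -2), (-6, 0)) = 3.6056
d((-3, 6), (-6, 0)) = 6.7082

Closest pair: (-3, -1) and (-6, 0) with distance 3.1623

The closest pair is (-3, -1) and (-6, 0) with Euclidean distance 3.1623. For 4 points, brute-force pairwise comparison is shown above. For large n, the divide-and-conquer algorithm (sort by x, recurse on halves, check the dividing strip) achieves O(n log n).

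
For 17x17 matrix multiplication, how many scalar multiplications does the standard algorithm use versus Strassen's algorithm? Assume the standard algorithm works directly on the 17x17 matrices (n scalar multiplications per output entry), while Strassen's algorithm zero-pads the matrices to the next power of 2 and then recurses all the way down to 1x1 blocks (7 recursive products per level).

Matrix multiplication for 17x17 matrices:

Strassen's algorithm requires power-of-2 dimensions. Pad 17x17 to 32x32 (next power of 2).

Standard algorithm: 17^3 = 4913 multiplications
Strassen's algorithm: 7^(log2(32)) = 7^5 = 16807 multiplications
Difference: 4913 - 16807 = -11894 (Strassen uses MORE here due to padding overhead — for small or just-over-power-of-2 n, padding can outweigh the per-level savings)

Standard: 4913 multiplications (17^3). Strassen: 16807 multiplications (7^5, after padding to 32x32). Strassen reduces 8 recursive multiplications to 7 at each level.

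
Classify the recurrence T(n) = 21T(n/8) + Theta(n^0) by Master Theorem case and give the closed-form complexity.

Master Theorem for T(n) = 21T(n/8) + O(n^0):

a = 21, b = 8, c = 0
log_b(a) = log_8(21) = 1.4641

Case 1: c = 0 < log_8(21) = 1.4641
T(n) = O(n^(log_8 21))

For T(n) = 21T(n/8) + O(n^0): log_8(21) = 1.4641. This is Case 1 of the Master Theorem (c < log_b(a), work dominated by leaves), giving O(n^(log_8 21)).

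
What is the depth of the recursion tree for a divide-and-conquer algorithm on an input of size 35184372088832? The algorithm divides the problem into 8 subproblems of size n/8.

For divide and conquer with division factor 8:

Problem sizes at each level:
Level 0: 35184372088832
Level 1: 4398046511104
Level 2: 549755813888
Level 3: 68719476736
Level 4: 8589934592
Level 5: 1073741824
Level 6: 134217728
Level 7: 16777216
Level 8: 2097152
Level 9: 262144
Level 10: 32768
Level 11: 4096
Level 12: 512
Level 13: 64
Level 14: 8
Level 15: 1

The root is level 0 and the size-1 base case is level 15 (the tree spans levels 0 through 15, i.e. 16 levels counting the root), so the depth is the number of divisions: log_8(35184372088832) = 15

The recursion tree depth is log_8(35184372088832) = 15. At each level, the problem size is divided by 8, so it takes 15 divisions to reduce to a base case of size 1. The algorithm makes 8 recursive calls at each level.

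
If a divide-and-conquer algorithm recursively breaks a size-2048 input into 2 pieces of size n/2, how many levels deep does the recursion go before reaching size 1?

For divide and conquer with division factor 2:

Problem sizes at each level:
Level 0: 2048
Level 1: 1024
Level 2: 512
Level 3: 256
Level 4: 128
Level 5: 64
Level 6: 32
Level 7: 16
Level 8: 8
Level 9: 4
Level 10: 2
Level 11: 1

The root is level 0 and the size-1 base case is level 11 (the tree spans levels 0 through 11, i.e. 12 levels counting the root), so the depth is the number of divisions: log_2(2048) = 11

The recursion tree depth is log_2(2048) = 11. At each level, the problem size is divided by 2, so it takes 11 divisions to reduce to a base case of size 1. The algorithm makes 2 recursive calls at each level.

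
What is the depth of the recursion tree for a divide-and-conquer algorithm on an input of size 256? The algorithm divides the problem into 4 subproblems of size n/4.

For divide and conquer with division factor 4:

Problem sizes at each level:
Level 0: 256
Level 1: 64
Level 2: 16
Level 3: 4
Level 4: 1

The root is level 0 and the size-1 base case is level 4 (the tree spans levels 0 through 4, i.e. 5 levels counting the root), so the depth is the number of divisions: log_4(256) = 4

The recursion tree depth is log_4(256) = 4. At each level, the problem size is divided by 4, so it takes 4 divisions to reduce to a base case of size 1. The algorithm makes 4 recursive calls at each level.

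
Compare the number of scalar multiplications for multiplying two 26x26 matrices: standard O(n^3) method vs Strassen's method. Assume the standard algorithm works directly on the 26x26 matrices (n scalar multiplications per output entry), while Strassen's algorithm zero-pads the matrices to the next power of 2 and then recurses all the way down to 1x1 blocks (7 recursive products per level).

Matrix multiplication for 26x26 matrices:

Strassen's algorithm requires power-of-2 dimensions. Pad 26x26 to 32x32 (next power of 2).

Standard algorithm: 26^3 = 17576 multiplications
Strassen's algorithm: 7^(log2(32)) = 7^5 = 16807 multiplications
Savings: 17576 - 16807 = 769 multiplications

Standard: 17576 multiplications (26^3). Strassen: 16807 multiplications (7^5, after padding to 32x32). Strassen reduces 8 recursive multiplications to 7 at each level.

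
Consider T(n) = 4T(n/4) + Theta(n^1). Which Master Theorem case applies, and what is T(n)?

Master Theorem for T(n) = 4T(n/4) + O(n^1):

a = 4, b = 4, c = 1
log_b(a) = log_4(4) = 1.0000

Case 2: c = 1 = log_4(4) = 1.0000
T(n) = O(n^1 log n) = O(n log n)

For T(n) = 4T(n/4) + O(n^1): log_4(4) = 1.0000. This is Case 2 of the Master Theorem (c = log_b(a), equal work at all levels), giving O(n log n).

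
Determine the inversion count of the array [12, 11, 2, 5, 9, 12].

Finding inversions in [12, 11, 2, 5, 9, 12]:

(0, 1): arr[0]=12 > arr[1]=11
(0, 2): arr[0]=12 > arr[2]=2
(0, 3): arr[0]=12 > arr[3]=5
(0, 4): arr[0]=12 > arr[4]=9
(1, 2): arr[1]=11 > arr[2]=2
(1, 3): arr[1]=11 > arr[3]=5
(1, 4): arr[1]=11 > arr[4]=9

Total inversions: 7

The array has 7 inversion(s): (0,1), (0,2), (0,3), (0,4), (1,2), (1,3), (1,4). Each pair (i,j) satisfies i < j and arr[i] > arr[j].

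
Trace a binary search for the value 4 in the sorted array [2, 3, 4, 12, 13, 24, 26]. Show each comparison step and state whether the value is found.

Binary search for 4 in [2, 3, 4, 12, 13, 24, 26]:

lo=0, hi=6, mid=3, arr[mid]=12 -> 12 > 4, search left half
lo=0, hi=2, mid=1, arr[mid]=3 -> 3 < 4, search right half
lo=2, hi=2, mid=2, arr[mid]=4 -> Found target at index 2!

Binary search finds 4 at index 2 after 3 comparisons. The search repeatedly halves the search space by comparing with the middle element.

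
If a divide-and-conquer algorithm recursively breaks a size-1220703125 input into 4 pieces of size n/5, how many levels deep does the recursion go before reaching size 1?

For divide and conquer with division factor 5:

Problem sizes at each level:
Level 0: 1220703125
Level 1: 244140625
Level 2: 48828125
Level 3: 9765625
Level 4: 1953125
Level 5: 390625
Level 6: 78125
Level 7: 15625
Level 8: 3125
Level 9: 625
Level 10: 125
Level 11: 25
Level 12: 5
Level 13: 1

The root is level 0 and the size-1 base case is level 13 (the tree spans levels 0 through 13, i.e. 14 levels counting the root), so the depth is the number of divisions: log_5(1220703125) = 13

The recursion tree depth is log_5(1220703125) = 13. At each level, the problem size is divided by 5, so it takes 13 divisions to reduce to a base case of size 1. The algorithm makes 4 recursive calls at each level.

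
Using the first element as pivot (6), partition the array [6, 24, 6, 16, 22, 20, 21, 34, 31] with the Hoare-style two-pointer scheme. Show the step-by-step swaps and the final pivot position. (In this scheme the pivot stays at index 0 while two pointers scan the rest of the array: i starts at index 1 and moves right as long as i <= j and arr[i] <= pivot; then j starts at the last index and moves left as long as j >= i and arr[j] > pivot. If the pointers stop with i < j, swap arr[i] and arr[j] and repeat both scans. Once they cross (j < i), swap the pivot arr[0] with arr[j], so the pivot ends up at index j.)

Hoare-style two-pointer partition with pivot = 6:

Initial array: [6, 24, 6, 16, 22, 20, 21, 34, 31]

Pointers start at i = 1, j = 8.
i stops at index 1 (arr[1]=24 > 6), j stops at index 2 (arr[2]=6 <= 6): swap arr[1] and arr[2], array becomes [6, 6, 24, 16, 22, 20, 21, 34, 31]
i ends at 2, j ends at 1: the pointers have crossed (j < i), so scanning stops.

Swap pivot arr[0] with arr[1] to place pivot at position 1: [6, 6, 24, 16, 22, 20, 21, 34, 31]
Pivot position: 1

After partitioning with pivot 6, the array becomes [6, 6, 24, 16, 22, 20, 21, 34, 31]. The pivot is placed at index 1. All elements to the left of the pivot are <= 6, and all elements to the right are > 6.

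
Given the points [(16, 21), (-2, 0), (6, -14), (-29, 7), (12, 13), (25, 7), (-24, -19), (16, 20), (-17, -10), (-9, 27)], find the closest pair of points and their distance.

Computing all pairwise distances among 10 points:

d((16, 21), (-2, 0)) = 27.6586
d((16, 21), (6, -14)) = 36.4005
d((16, 21), (-29, 7)) = 47.1275
d((16, 21), (12, 13)) = 8.9443
d((16, 21), (25, 7)) = 16.6433
d((16, 21), (-24, -19)) = 56.5685
d((16, 21), (16, 20)) = 1.0 <-- minimum
d((16, 21), (-17, -10)) = 45.2769
d((16, 21), (-9, 27)) = 25.7099
d((-2, 0), (6, -14)) = 16.1245
d((-2, 0), (-29, 7)) = 27.8927
d((-2, 0), (12, 13)) = 19.105
d((-2, 0), (25, 7)) = 27.8927
d((-2, 0), (-24, -19)) = 29.0689
d((-2, 0), (16, 20)) = 26.9072
d((-2, 0), (-17, -10)) = 18.0278
d((-2, 0), (-9, 27)) = 27.8927
d((6, -14), (-29, 7)) = 40.8167
d((6, -14), (12, 13)) = 27.6586
d((6, -14), (25, 7)) = 28.3196
d((6, -14), (-24, -19)) = 30.4138
d((6, -14), (16, 20)) = 35.4401
d((6, -14), (-17, -10)) = 23.3452
d((6, -14), (-9, 27)) = 43.6578
d((-29, 7), (12, 13)) = 41.4367
d((-29, 7), (25, 7)) = 54.0
d((-29, 7), (-24, -19)) = 26.4764
d((-29, 7), (16, 20)) = 46.8402
d((-29, 7), (-17, -10)) = 20.8087
d((-29, 7), (-9, 27)) = 28.2843
d((12, 13), (25, 7)) = 14.3178
d((12, 13), (-24, -19)) = 48.1664
d((12, 13), (16, 20)) = 8.0623
d((12, 13), (-17, -10)) = 37.0135
d((12, 13), (-9, 27)) = 25.2389
d((25, 7), (-24, -19)) = 55.4707
d((25, 7), (16, 20)) = 15.8114
d((25, 7), (-17, -10)) = 45.31
d((25, 7), (-9, 27)) = 39.4462
d((-24, -19), (16, 20)) = 55.8659
d((-24, -19), (-17, -10)) = 11.4018
d((-24, -19), (-9, 27)) = 48.3839
d((16, 20), (-17, -10)) = 44.5982
d((16, 20), (-9, 27)) = 25.9615
d((-17, -10), (-9, 27)) = 37.855

Closest pair: (16, 21) and (16, 20) with distance 1.0

The closest pair is (16, 21) and (16, 20) with Euclidean distance 1.0. For 10 points, brute-force pairwise comparison is shown above. For large n, the divide-and-conquer algorithm (sort by x, recurse on halves, check the dividing strip) achieves O(n log n).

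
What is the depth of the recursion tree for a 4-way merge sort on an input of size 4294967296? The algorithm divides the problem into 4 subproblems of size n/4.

For divide and conquer with division factor 4:

Problem sizes at each level:
Level 0: 4294967296
Level 1: 1073741824
Level 2: 268435456
Level 3: 67108864
Level 4: 16777216
Level 5: 4194304
Level 6: 1048576
Level 7: 262144
Level 8: 65536
Level 9: 16384
Level 10: 4096
Level 11: 1024
Level 12: 256
Level 13: 64
Level 14: 16
Level 15: 4
Level 16: 1

The root is level 0 and the size-1 base case is level 16 (the tree spans levels 0 through 16, i.e. 17 levels counting the root), so the depth is the number of divisions: log_4(4294967296) = 16

The recursion tree depth is log_4(4294967296) = 16. At each level, the problem size is divided by 4, so it takes 16 divisions to reduce to a base case of size 1. The algorithm makes 4 recursive calls at each level.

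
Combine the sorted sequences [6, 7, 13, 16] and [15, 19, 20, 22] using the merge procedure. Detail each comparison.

Merging process:

Compare 6 vs 15: take 6 from left. Merged: [6]
Compare 7 vs 15: take 7 from left. Merged: [6, 7]
Compare 13 vs 15: take 13 from left. Merged: [6, 7, 13]
Compare 16 vs 15: take 15 from right. Merged: [6, 7, 13, 15]
Compare 16 vs 19: take 16 from left. Merged: [6, 7, 13, 15, 16]
Append remaining from right: [19, 20, 22]. Merged: [6, 7, 13, 15, 16, 19, 20, 22]

Final merged array: [6, 7, 13, 15, 16, 19, 20, 22]
Total comparisons: 5

The merged array is [6, 7, 13, 15, 16, 19, 20, 22], requiring 5 comparisons. The merge step runs in O(n) time where n is the total number of elements.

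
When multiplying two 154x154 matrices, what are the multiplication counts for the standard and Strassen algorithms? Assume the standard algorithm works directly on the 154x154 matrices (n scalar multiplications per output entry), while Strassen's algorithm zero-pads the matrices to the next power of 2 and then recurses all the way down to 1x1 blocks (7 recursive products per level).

Matrix multiplication for 154x154 matrices:

Strassen's algorithm requires power-of-2 dimensions. Pad 154x154 to 256x256 (next power of 2).

Standard algorithm: 154^3 = 3652264 multiplications
Strassen's algorithm: 7^(log2(256)) = 7^8 = 5764801 multiplications
Difference: 3652264 - 5764801 = -2112537 (Strassen uses MORE here due to padding overhead — for small or just-over-power-of-2 n, padding can outweigh the per-level savings)

Standard: 3652264 multiplications (154^3). Strassen: 5764801 multiplications (7^8, after padding to 256x256). Strassen reduces 8 recursive multiplications to 7 at each level.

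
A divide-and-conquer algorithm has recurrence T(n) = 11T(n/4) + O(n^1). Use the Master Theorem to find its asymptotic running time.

Master Theorem for T(n) = 11T(n/4) + O(n^1):

a = 11, b = 4, c = 1
log_b(a) = log_4(11) = 1.7297

Case 1: c = 1 < log_4(11) = 1.7297
T(n) = O(n^(log_4 11))

For T(n) = 11T(n/4) + O(n^1): log_4(11) = 1.7297. This is Case 1 of the Master Theorem (c < log_b(a), work dominated by leaves), giving O(n^(log_4 11)).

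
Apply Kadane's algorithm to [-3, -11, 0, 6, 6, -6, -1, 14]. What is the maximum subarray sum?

Using Kadane's algorithm on [-3, -11, 0, 6, 6, -6, -1, 14]:

Scanning through the array:
Position 1 (value -11): max_ending_here = -11, max_so_far = -3
Position 2 (value 0): max_ending_here = 0, max_so_far = 0
Position 3 (value 6): max_ending_here = 6, max_so_far = 6
Position 4 (value 6): max_ending_here = 12, max_so_far = 12
Position 5 (value -6): max_ending_here = 6, max_so_far = 12
Position 6 (value -1): max_ending_here = 5, max_so_far = 12
Position 7 (value 14): max_ending_here = 19, max_so_far = 19

Maximum subarray: [0, 6, 6, -6, -1, 14]
Maximum sum: 19

The maximum subarray is [0, 6, 6, -6, -1, 14] with sum 19. This subarray runs from index 2 to index 7.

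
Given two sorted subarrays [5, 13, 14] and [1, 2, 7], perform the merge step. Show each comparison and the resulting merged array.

Merging process:

Compare 5 vs 1: take 1 from right. Merged: [1]
Compare 5 vs 2: take 2 from right. Merged: [1, 2]
Compare 5 vs 7: take 5 from left. Merged: [1, 2, 5]
Compare 13 vs 7: take 7 from right. Merged: [1, 2, 5, 7]
Append remaining from left: [13, 14]. Merged: [1, 2, 5, 7, 13, 14]

Final merged array: [1, 2, 5, 7, 13, 14]
Total comparisons: 4

The merged array is [1, 2, 5, 7, 13, 14], requiring 4 comparisons. The merge step runs in O(n) time where n is the total number of elements.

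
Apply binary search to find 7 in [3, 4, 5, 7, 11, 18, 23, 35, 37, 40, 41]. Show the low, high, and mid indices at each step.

Binary search for 7 in [3, 4, 5, 7, 11, 18, 23, 35, 37, 40, 41]:

lo=0, hi=10, mid=5, arr[mid]=18 -> 18 > 7, search left half
lo=0, hi=4, mid=2, arr[mid]=5 -> 5 < 7, search right half
lo=3, hi=4, mid=3, arr[mid]=7 -> Found target at index 3!

Binary search finds 7 at index 3 after 3 comparisons. The search repeatedly halves the search space by comparing with the middle element.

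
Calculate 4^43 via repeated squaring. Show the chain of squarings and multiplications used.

Computing 4^43 by squaring (build up from 4^1; each line after the first costs one multiplication):

4^1 = 4
4^2 = (4^1)^2 = 4^2 = 16
4^4 = (4^2)^2 = 16^2 = 256
4^5 = 4 * 4^4 = 4 * 256 = 1024
4^10 = (4^5)^2 = 1024^2 = 1048576
4^20 = (4^10)^2 = 1048576^2 = 1099511627776
4^21 = 4 * 4^20 = 4 * 1099511627776 = 4398046511104
4^42 = (4^21)^2 = 4398046511104^2 = 19342813113834066795298816
4^43 = 4 * 4^42 = 4 * 19342813113834066795298816 = 77371252455336267181195264

Result: 77371252455336267181195264
Multiplications needed: 8 (8 lines after 4^1)

4^43 = 77371252455336267181195264. Using exponentiation by squaring, this requires 8 multiplications. The key idea: if the exponent is even, square the half-power; if odd, multiply by the base once.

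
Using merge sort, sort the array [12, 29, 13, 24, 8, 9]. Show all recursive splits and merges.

Merge sort trace:

Split: [12, 29, 13, 24, 8, 9] -> [12, 29, 13] and [24, 8, 9]
  Split: [12, 29, 13] -> [12] and [29, 13]
    Split: [29, 13] -> [29] and [13]
    Merge: [29] + [13] -> [13, 29]
  Merge: [12] + [13, 29] -> [12, 13, 29]
  Split: [24, 8, 9] -> [24] and [8, 9]
    Split: [8, 9] -> [8] and [9]
    Merge: [8] + [9] -> [8, 9]
  Merge: [24] + [8, 9] -> [8, 9, 24]
Merge: [12, 13, 29] + [8, 9, 24] -> [8, 9, 12, 13, 24, 29]

Final sorted array: [8, 9, 12, 13, 24, 29]

The merge sort proceeds by recursively splitting the array and merging sorted halves.
After all merges, the sorted array is [8, 9, 12, 13, 24, 29].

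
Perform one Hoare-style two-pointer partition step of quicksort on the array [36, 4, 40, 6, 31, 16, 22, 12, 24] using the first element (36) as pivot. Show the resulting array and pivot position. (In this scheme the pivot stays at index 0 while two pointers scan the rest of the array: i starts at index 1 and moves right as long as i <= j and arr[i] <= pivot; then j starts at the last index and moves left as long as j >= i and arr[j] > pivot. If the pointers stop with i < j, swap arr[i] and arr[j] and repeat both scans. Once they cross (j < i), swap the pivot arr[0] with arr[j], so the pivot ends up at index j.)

Hoare-style two-pointer partition with pivot = 36:

Initial array: [36, 4, 40, 6, 31, 16, 22, 12, 24]

Pointers start at i = 1, j = 8.
i stops at index 2 (arr[2]=40 > 36), j stops at index 8 (arr[8]=24 <= 36): swap arr[2] and arr[8], array becomes [36, 4, 24, 6, 31, 16, 22, 12, 40]
i ends at 8, j ends at 7: the pointers have crossed (j < i), so scanning stops.

Swap pivot arr[0] with arr[7] to place pivot at position 7: [12, 4, 24, 6, 31, 16, 22, 36, 40]
Pivot position: 7

After partitioning with pivot 36, the array becomes [12, 4, 24, 6, 31, 16, 22, 36, 40]. The pivot is placed at index 7. All elements to the left of the pivot are <= 36, and all elements to the right are > 36.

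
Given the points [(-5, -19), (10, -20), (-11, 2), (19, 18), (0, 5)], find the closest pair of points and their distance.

Computing all pairwise distances among 5 points:

d((-5, -19), (10, -20)) = 15.0333
d((-5, -19), (-11, 2)) = 21.8403
d((-5, -19), (19, 18)) = 44.1022
d((-5, -19), (0, 5)) = 24.5153
d((10, -20), (-11, 2)) = 30.4138
d((10, -20), (19, 18)) = 39.0512
d((10, -20), (0, 5)) = 26.9258
d((-11, 2), (19, 18)) = 34.0
d((-11, 2), (0, 5)) = 11.4018 <-- minimum
d((19, 18), (0, 5)) = 23.0217

Closest pair: (-11, 2) and (0, 5) with distance 11.4018

The closest pair is (-11, 2) and (0, 5) with Euclidean distance 11.4018. For 5 points, brute-force pairwise comparison is shown above. For large n, the divide-and-conquer algorithm (sort by x, recurse on halves, check the dividing strip) achieves O(n log n).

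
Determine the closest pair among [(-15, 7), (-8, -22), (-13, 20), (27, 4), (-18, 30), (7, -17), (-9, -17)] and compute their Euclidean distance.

Computing all pairwise distances among 7 points:

d((-15, 7), (-8, -22)) = 29.8329
d((-15, 7), (-13, 20)) = 13.1529
d((-15, 7), (27, 4)) = 42.107
d((-15, 7), (-18, 30)) = 23.1948
d((-15, 7), (7, -17)) = 32.5576
d((-15, 7), (-9, -17)) = 24.7386
d((-8, -22), (-13, 20)) = 42.2966
d((-8, -22), (27, 4)) = 43.6005
d((-8, -22), (-18, 30)) = 52.9528
d((-8, -22), (7, -17)) = 15.8114
d((-8, -22), (-9, -17)) = 5.099 <-- minimum
d((-13, 20), (27, 4)) = 43.0813
d((-13, 20), (-18, 30)) = 11.1803
d((-13, 20), (7, -17)) = 42.0595
d((-13, 20), (-9, -17)) = 37.2156
d((27, 4), (-18, 30)) = 51.9711
d((27, 4), (7, -17)) = 29.0
d((27, 4), (-9, -17)) = 41.6773
d((-18, 30), (7, -17)) = 53.2353
d((-18, 30), (-9, -17)) = 47.8539
d((7, -17), (-9, -17)) = 16.0

Closest pair: (-8, -22) and (-9, -17) with distance 5.099

The closest pair is (-8, -22) and (-9, -17) with Euclidean distance 5.099. For 7 points, brute-force pairwise comparison is shown above. For large n, the divide-and-conquer algorithm (sort by x, recurse on halves, check the dividing strip) achieves O(n log n).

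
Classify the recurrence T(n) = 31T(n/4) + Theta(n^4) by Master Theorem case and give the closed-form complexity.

Master Theorem for T(n) = 31T(n/4) + O(n^4):

a = 31, b = 4, c = 4
log_b(a) = log_4(31) = 2.4771

Case 3: c = 4 > log_4(31) = 2.4771
T(n) = O(n^4) = O(n^4)

For T(n) = 31T(n/4) + O(n^4): log_4(31) = 2.4771. This is Case 3 of the Master Theorem (c > log_b(a), work dominated by root), giving O(n^4).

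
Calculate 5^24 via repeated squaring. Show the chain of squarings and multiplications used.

Computing 5^24 by squaring (build up from 5^1; each line after the first costs one multiplication):

5^1 = 5
5^2 = (5^1)^2 = 5^2 = 25
5^3 = 5 * 5^2 = 5 * 25 = 125
5^6 = (5^3)^2 = 125^2 = 15625
5^12 = (5^6)^2 = 15625^2 = 244140625
5^24 = (5^12)^2 = 244140625^2 = 59604644775390625

Result: 59604644775390625
Multiplications needed: 5 (5 lines after 5^1)

5^24 = 59604644775390625. Using exponentiation by squaring, this requires 5 multiplications. The key idea: if the exponent is even, square the half-power; if odd, multiply by the base once.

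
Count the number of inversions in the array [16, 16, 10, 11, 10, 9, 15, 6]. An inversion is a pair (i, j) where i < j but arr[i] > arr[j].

Finding inversions in [16, 16, 10, 11, 10, 9, 15, 6]:

(0, 2): arr[0]=16 > arr[2]=10
(0, 3): arr[0]=16 > arr[3]=11
(0, 4): arr[0]=16 > arr[4]=10
(0, 5): arr[0]=16 > arr[5]=9
(0, 6): arr[0]=16 > arr[6]=15
(0, 7): arr[0]=16 > arr[7]=6
(1, 2): arr[1]=16 > arr[2]=10
(1, 3): arr[1]=16 > arr[3]=11
(1, 4): arr[1]=16 > arr[4]=10
(1, 5): arr[1]=16 > arr[5]=9
(1, 6): arr[1]=16 > arr[6]=15
(1, 7): arr[1]=16 > arr[7]=6
(2, 5): arr[2]=10 > arr[5]=9
(2, 7): arr[2]=10 > arr[7]=6
(3, 4): arr[3]=11 > arr[4]=10
(3, 5): arr[3]=11 > arr[5]=9
(3, 7): arr[3]=11 > arr[7]=6
(4, 5): arr[4]=10 > arr[5]=9
(4, 7): arr[4]=10 > arr[7]=6
(5, 7): arr[5]=9 > arr[7]=6
(6, 7): arr[6]=15 > arr[7]=6

Total inversions: 21

The array has 21 inversion(s): (0,2), (0,3), (0,4), (0,5), (0,6), (0,7), (1,2), (1,3), (1,4), (1,5), (1,6), (1,7), (2,5), (2,7), (3,4), (3,5), (3,7), (4,5), (4,7), (5,7), (6,7). Each pair (i,j) satisfies i < j and arr[i] > arr[j].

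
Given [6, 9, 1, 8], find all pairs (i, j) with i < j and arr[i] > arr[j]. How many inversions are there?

Finding inversions in [6, 9, 1, 8]:

(0, 2): arr[0]=6 > arr[2]=1
(1, 2): arr[1]=9 > arr[2]=1
(1, 3): arr[1]=9 > arr[3]=8

Total inversions: 3

The array has 3 inversion(s): (0,2), (1,2), (1,3). Each pair (i,j) satisfies i < j and arr[i] > arr[j].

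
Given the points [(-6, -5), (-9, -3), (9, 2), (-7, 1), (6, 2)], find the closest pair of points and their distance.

Computing all pairwise distances among 5 points:

d((-6, -5), (-9, -3)) = 3.6056
d((-6, -5), (9, 2)) = 16.5529
d((-6, -5), (-7, 1)) = 6.0828
d((-6, -5), (6, 2)) = 13.8924
d((-9, -3), (9, 2)) = 18.6815
d((-9, -3), (-7, 1)) = 4.4721
d((-9, -3), (6, 2)) = 15.8114
d((9, 2), (-7, 1)) = 16.0312
d((9, 2), (6, 2)) = 3.0 <-- minimum
d((-7, 1), (6, 2)) = 13.0384

Closest pair: (9, 2) and (6, 2) with distance 3.0

The closest pair is (9, 2) and (6, 2) with Euclidean distance 3.0. For 5 points, brute-force pairwise comparison is shown above. For large n, the divide-and-conquer algorithm (sort by x, recurse on halves, check the dividing strip) achieves O(n log n).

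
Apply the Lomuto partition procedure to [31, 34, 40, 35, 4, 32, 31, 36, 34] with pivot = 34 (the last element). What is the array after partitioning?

Lomuto partition with pivot = 34:

Initial array: [31, 34, 40, 35, 4, 32, 31, 36, 34]

arr[0]=31 <= 34: swap with position 0, array becomes [31, 34, 40, 35, 4, 32, 31, 36, 34]
arr[1]=34 <= 34: swap with position 1, array becomes [31, 34, 40, 35, 4, 32, 31, 36, 34]
arr[2]=40 > 34: no swap
arr[3]=35 > 34: no swap
arr[4]=4 <= 34: swap with position 2, array becomes [31, 34, 4, 35, 40, 32, 31, 36, 34]
arr[5]=32 <= 34: swap with position 3, array becomes [31, 34, 4, 32, 40, 35, 31, 36, 34]
arr[6]=31 <= 34: swap with position 4, array becomes [31, 34, 4, 32, 31, 35, 40, 36, 34]
arr[7]=36 > 34: no swap

Place pivot at position 5: [31, 34, 4, 32, 31, 34, 40, 36, 35]
Pivot position: 5

After partitioning with pivot 34, the array becomes [31, 34, 4, 32, 31, 34, 40, 36, 35]. The pivot is placed at index 5. All elements to the left of the pivot are <= 34, and all elements to the right are > 34.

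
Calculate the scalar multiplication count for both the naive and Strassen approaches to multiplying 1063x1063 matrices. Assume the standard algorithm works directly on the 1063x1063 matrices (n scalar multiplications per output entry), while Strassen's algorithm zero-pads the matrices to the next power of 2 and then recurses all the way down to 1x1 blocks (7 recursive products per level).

Matrix multiplication for 1063x1063 matrices:

Strassen's algorithm requires power-of-2 dimensions. Pad 1063x1063 to 2048x2048 (next power of 2).

Standard algorithm: 1063^3 = 1201157047 multiplications
Strassen's algorithm: 7^(log2(2048)) = 7^11 = 1977326743 multiplications
Difference: 1201157047 - 1977326743 = -776169696 (Strassen uses MORE here due to padding overhead — for small or just-over-power-of-2 n, padding can outweigh the per-level savings)

Standard: 1201157047 multiplications (1063^3). Strassen: 1977326743 multiplications (7^11, after padding to 2048x2048). Strassen reduces 8 recursive multiplications to 7 at each level.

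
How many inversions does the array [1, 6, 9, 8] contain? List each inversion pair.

Finding inversions in [1, 6, 9, 8]:

(2, 3): arr[2]=9 > arr[3]=8

Total inversions: 1

The array has 1 inversion(s): (2,3). Each pair (i,j) satisfies i < j and arr[i] > arr[j].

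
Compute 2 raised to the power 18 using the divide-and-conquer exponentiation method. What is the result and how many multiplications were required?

Computing 2^18 by squaring (build up from 2^1; each line after the first costs one multiplication):

2^1 = 2
2^2 = (2^1)^2 = 2^2 = 4
2^4 = (2^2)^2 = 4^2 = 16
2^8 = (2^4)^2 = 16^2 = 256
2^9 = 2 * 2^8 = 2 * 256 = 512
2^18 = (2^9)^2 = 512^2 = 262144

Result: 262144
Multiplications needed: 5 (5 lines after 2^1)

2^18 = 262144. Using exponentiation by squaring, this requires 5 multiplications. The key idea: if the exponent is even, square the half-power; if odd, multiply by the base once.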